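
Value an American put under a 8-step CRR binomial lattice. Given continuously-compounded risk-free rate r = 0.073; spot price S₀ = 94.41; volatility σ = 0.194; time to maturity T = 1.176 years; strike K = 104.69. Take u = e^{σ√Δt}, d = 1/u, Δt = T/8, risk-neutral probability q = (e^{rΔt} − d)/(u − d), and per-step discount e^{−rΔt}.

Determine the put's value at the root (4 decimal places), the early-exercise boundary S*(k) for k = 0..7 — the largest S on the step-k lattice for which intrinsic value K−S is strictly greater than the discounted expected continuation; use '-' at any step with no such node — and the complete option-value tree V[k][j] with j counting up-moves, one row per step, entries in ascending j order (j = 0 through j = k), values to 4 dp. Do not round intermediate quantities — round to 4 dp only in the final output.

params: Δt=0.14700 u=1.07722 d=0.92832 q=0.55387 e^(-rΔt)=0.98933
t_8 payoffs: 52.6194 44.2674 34.5759 23.3299 10.2800 0.0000 0.0000 0.0000 0.0000
t_7: node(7,0) S=56.0914 payoff=48.5986 vs cont=47.4812 → 48.5986 [stop]  node(7,1) S=65.0882 payoff=39.6018 vs cont=38.4844 → 39.6018 [stop]  node(7,2) S=75.5281 payoff=29.1619 vs cont=28.0445 → 29.1619 [stop]  node(7,3) S=87.6425 payoff=17.0475 vs cont=15.9301 → 17.0475 [stop]  node(7,4) S=101.7000 payoff=2.9900 vs cont=4.5373 → 4.5373 [wait]  node(7,5) S=118.0123 payoff=0.0000 vs cont=0.0000 → 0.0000 [wait]  node(7,6) S=136.9411 payoff=0.0000 vs cont=0.0000 → 0.0000 [wait]  node(7,7) S=158.9059 payoff=0.0000 vs cont=0.0000 → 0.0000 [wait]  ⇒ S*(7)=87.6425
t_6: node(6,0) S=60.4226 payoff=44.2674 vs cont=43.1500 → 44.2674 [stop]  node(6,1) S=70.1141 payoff=34.5759 vs cont=33.4585 → 34.5759 [stop]  node(6,2) S=81.3601 payoff=23.3299 vs cont=22.2124 → 23.3299 [stop]  node(6,3) S=94.4100 payoff=10.2800 vs cont=10.0104 → 10.2800 [stop]  node(6,4) S=109.5530 payoff=0.0000 vs cont=2.0026 → 2.0026 [wait]  node(6,5) S=127.1249 payoff=0.0000 vs cont=0.0000 → 0.0000 [wait]  node(6,6) S=147.5152 payoff=0.0000 vs cont=0.0000 → 0.0000 [wait]  ⇒ S*(6)=94.4100
t_5: node(5,0) S=65.0882 payoff=39.6018 vs cont=38.4844 → 39.6018 [stop]  node(5,1) S=75.5281 payoff=29.1619 vs cont=28.0445 → 29.1619 [stop]  node(5,2) S=87.6425 payoff=17.0475 vs cont=15.9301 → 17.0475 [stop]  node(5,3) S=101.7000 payoff=2.9900 vs cont=5.6346 → 5.6346 [wait]  node(5,4) S=118.0123 payoff=0.0000 vs cont=0.8839 → 0.8839 [wait]  node(5,5) S=136.9411 payoff=0.0000 vs cont=0.0000 → 0.0000 [wait]  ⇒ S*(5)=87.6425
t_4: node(4,0) S=70.1141 payoff=34.5759 vs cont=33.4585 → 34.5759 [stop]  node(4,1) S=81.3601 payoff=23.3299 vs cont=22.2124 → 23.3299 [stop]  node(4,2) S=94.4100 payoff=10.2800 vs cont=10.6117 → 10.6117 [wait]  node(4,3) S=109.5530 payoff=0.0000 vs cont=2.9713 → 2.9713 [wait]  node(4,4) S=127.1249 payoff=0.0000 vs cont=0.3901 → 0.3901 [wait]  ⇒ S*(4)=81.3601
t_3: node(3,0) S=75.5281 payoff=29.1619 vs cont=28.0445 → 29.1619 [stop]  node(3,1) S=87.6425 payoff=17.0475 vs cont=16.1118 → 17.0475 [stop]  node(3,2) S=101.7000 payoff=2.9900 vs cont=6.3118 → 6.3118 [wait]  node(3,3) S=118.0123 payoff=0.0000 vs cont=1.5252 → 1.5252 [wait]  ⇒ S*(3)=87.6425
t_2: node(2,0) S=81.3601 payoff=23.3299 vs cont=22.2124 → 23.3299 [stop]  node(2,1) S=94.4100 payoff=10.2800 vs cont=10.9828 → 10.9828 [wait]  node(2,2) S=109.5530 payoff=0.0000 vs cont=3.6216 → 3.6216 [wait]  ⇒ S*(2)=81.3601
t_1: node(1,0) S=87.6425 payoff=17.0475 vs cont=16.3152 → 17.0475 [stop]  node(1,1) S=101.7000 payoff=2.9900 vs cont=6.8319 → 6.8319 [wait]  ⇒ S*(1)=87.6425
t_0: node(0,0) S=94.4100 payoff=10.2800 vs cont=11.2678 → 11.2678 [wait]  ⇒ S*(0)=-

price = 11.2678
boundary = - 87.6425 81.3601 87.6425 81.3601 87.6425 94.4100 87.6425
tree:
11.2678
17.0475 6.8319
23.3299 10.9828 3.6216
29.1619 17.0475 6.3118 1.5252
34.5759 23.3299 10.6117 2.9713 0.3901
39.6018 29.1619 17.0475 5.6346 0.8839 0.0000
44.2674 34.5759 23.3299 10.2800 2.0026 0.0000 0.0000
48.5986 39.6018 29.1619 17.0475 4.5373 0.0000 0.0000 0.0000
52.6194 44.2674 34.5759 23.3299 10.2800 0.0000 0.0000 0.0000 0.0000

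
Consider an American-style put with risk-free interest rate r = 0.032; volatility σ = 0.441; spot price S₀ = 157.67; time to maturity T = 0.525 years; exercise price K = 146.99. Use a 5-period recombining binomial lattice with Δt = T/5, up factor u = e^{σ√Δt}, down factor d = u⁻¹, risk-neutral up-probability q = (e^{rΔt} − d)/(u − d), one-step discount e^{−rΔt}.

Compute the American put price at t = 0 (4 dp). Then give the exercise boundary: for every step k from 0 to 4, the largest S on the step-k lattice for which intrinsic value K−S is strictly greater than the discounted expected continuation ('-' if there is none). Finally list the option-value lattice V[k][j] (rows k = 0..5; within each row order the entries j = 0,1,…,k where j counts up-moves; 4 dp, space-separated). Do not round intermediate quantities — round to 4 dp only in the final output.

price = 14.0686
boundary = - - - 102.6991 118.4752
tree:
14.0686
21.3540 6.1503
31.4048 10.4439 1.4686
44.2909 17.4453 2.8126 0.0000
57.9663 28.5148 5.3863 0.0000 0.0000
69.8206 44.2909 10.3153 0.0000 0.0000 0.0000

Δt=0.10500  u=1.15361  d=0.86684  q=0.47607  discount=0.99665
step 5 (expiry): payoffs max(K−S,0) = 69.8206 44.2909 10.3153 0.0000 0.0000 0.0000
step 4: (k=4,j=0): S=89.0237, (K−S)⁺=57.9663, hold=57.4732 ⇒ V=57.9663 exercise | (k=4,j=1): S=118.4752, (K−S)⁺=28.5148, hold=28.0218 ⇒ V=28.5148 exercise | (k=4,j=2): S=157.6700, (K−S)⁺=0.0000, hold=5.3863 ⇒ V=5.3863 continue | (k=4,j=3): S=209.8315, (K−S)⁺=0.0000, hold=0.0000 ⇒ V=0.0000 continue | (k=4,j=4): S=279.2495, (K−S)⁺=0.0000, hold=0.0000 ⇒ V=0.0000 continue  boundary S*=118.4752
step 3: (k=3,j=0): S=102.6991, (K−S)⁺=44.2909, hold=43.7979 ⇒ V=44.2909 exercise | (k=3,j=1): S=136.6747, (K−S)⁺=10.3153, hold=17.4453 ⇒ V=17.4453 continue | (k=3,j=2): S=181.8904, (K−S)⁺=0.0000, hold=2.8126 ⇒ V=2.8126 continue | (k=3,j=3): S=242.0647, (K−S)⁺=0.0000, hold=0.0000 ⇒ V=0.0000 continue  boundary S*=102.6991
step 2: (k=2,j=0): S=118.4752, (K−S)⁺=28.5148, hold=31.4048 ⇒ V=31.4048 continue | (k=2,j=1): S=157.6700, (K−S)⁺=0.0000, hold=10.4439 ⇒ V=10.4439 continue | (k=2,j=2): S=209.8315, (K−S)⁺=0.0000, hold=1.4686 ⇒ V=1.4686 continue  boundary S*=-
step 1: (k=1,j=0): S=136.6747, (K−S)⁺=10.3153, hold=21.3540 ⇒ V=21.3540 continue | (k=1,j=1): S=181.8904, (K−S)⁺=0.0000, hold=6.1503 ⇒ V=6.1503 continue  boundary S*=-
step 0: (k=0,j=0): S=157.6700, (K−S)⁺=0.0000, hold=14.0686 ⇒ V=14.0686 continue  boundary S*=-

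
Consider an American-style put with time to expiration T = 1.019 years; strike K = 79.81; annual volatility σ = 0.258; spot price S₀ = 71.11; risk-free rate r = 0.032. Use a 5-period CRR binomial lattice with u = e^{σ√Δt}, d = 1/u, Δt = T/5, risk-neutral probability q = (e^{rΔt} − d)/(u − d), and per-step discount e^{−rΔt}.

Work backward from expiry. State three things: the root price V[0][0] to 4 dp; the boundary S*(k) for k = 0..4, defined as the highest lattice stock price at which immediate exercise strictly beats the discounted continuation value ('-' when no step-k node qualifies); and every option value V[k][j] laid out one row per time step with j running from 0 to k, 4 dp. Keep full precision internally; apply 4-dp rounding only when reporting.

Δt=0.20380, u=1.12353, d=0.89005, q=0.49894, disc=e^(-rΔt)=0.99350
k=5 terminal: V=max(K-S,0) → 40.0895 29.6704 16.5182 0.0000 0.0000 0.0000
k=4: j=0 S=44.6270 intr=35.1830 cont=34.6642 V=35.1830[EX]; j=1 S=56.3332 intr=23.4768 cont=22.9580 V=23.4768[EX]; j=2 S=71.1100 intr=8.7000 cont=8.2228 V=8.7000[EX]; j=3 S=89.7629 intr=0.0000 cont=0.0000 V=0.0000[hold]; j=4 S=113.3087 intr=0.0000 cont=0.0000 V=0.0000[hold]  S*(4)=71.1100
k=3: j=0 S=50.1396 intr=29.6704 cont=29.1516 V=29.6704[EX]; j=1 S=63.2918 intr=16.5182 cont=15.9994 V=16.5182[EX]; j=2 S=79.8939 intr=0.0000 cont=4.3309 V=4.3309[hold]; j=3 S=100.8510 intr=0.0000 cont=0.0000 V=0.0000[hold]  S*(3)=63.2918
k=2: j=0 S=56.3332 intr=23.4768 cont=22.9580 V=23.4768[EX]; j=1 S=71.1100 intr=8.7000 cont=10.3696 V=10.3696[hold]; j=2 S=89.7629 intr=0.0000 cont=2.1559 V=2.1559[hold]  S*(2)=56.3332
k=1: j=0 S=63.2918 intr=16.5182 cont=16.8270 V=16.8270[hold]; j=1 S=79.8939 intr=0.0000 cont=6.2307 V=6.2307[hold]  S*(1)=-
k=0: j=0 S=71.1100 intr=8.7000 cont=11.4651 V=11.4651[hold]  S*(0)=-

price = 11.4651
boundary = - - 56.3332 63.2918 71.1100
tree:
11.4651
16.8270 6.2307
23.4768 10.3696 2.1559
29.6704 16.5182 4.3309 0.0000
35.1830 23.4768 8.7000 0.0000 0.0000
40.0895 29.6704 16.5182 0.0000 0.0000 0.0000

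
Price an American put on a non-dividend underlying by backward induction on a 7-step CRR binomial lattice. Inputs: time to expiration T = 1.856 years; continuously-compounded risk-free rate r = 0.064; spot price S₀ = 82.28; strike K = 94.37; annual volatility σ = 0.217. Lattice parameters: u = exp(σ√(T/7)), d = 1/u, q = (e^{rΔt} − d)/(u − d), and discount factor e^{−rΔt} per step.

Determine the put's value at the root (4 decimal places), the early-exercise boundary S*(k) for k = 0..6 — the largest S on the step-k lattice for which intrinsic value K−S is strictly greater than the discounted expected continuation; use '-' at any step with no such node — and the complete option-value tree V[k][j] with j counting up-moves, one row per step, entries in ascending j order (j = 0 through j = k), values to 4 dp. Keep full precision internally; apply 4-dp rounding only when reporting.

Δt=0.26514, u=1.11822, d=0.89428, q=0.54852, disc=e^(-rΔt)=0.98317
k=7 terminal: V=max(K-S,0) → 56.7339 47.3092 35.5245 20.7887 2.3629 0.0000 0.0000 0.0000
k=6: j=0 S=42.0854 intr=52.2846 cont=50.6967 V=52.2846[EX]; j=1 S=52.6243 intr=41.7457 cont=40.1579 V=41.7457[EX]; j=2 S=65.8022 intr=28.5678 cont=26.9800 V=28.5678[EX]; j=3 S=82.2800 intr=12.0900 cont=10.5021 V=12.0900[EX]; j=4 S=102.8841 intr=0.0000 cont=1.0489 V=1.0489[hold]; j=5 S=128.6479 intr=0.0000 cont=0.0000 V=0.0000[hold]; j=6 S=160.8632 intr=0.0000 cont=0.0000 V=0.0000[hold]  S*(6)=82.2800
k=5: j=0 S=47.0608 intr=47.3092 cont=45.7214 V=47.3092[EX]; j=1 S=58.8455 intr=35.5245 cont=33.9367 V=35.5245[EX]; j=2 S=73.5813 intr=20.7887 cont=19.2009 V=20.7887[EX]; j=3 S=92.0071 intr=2.3629 cont=5.9322 V=5.9322[hold]; j=4 S=115.0470 intr=0.0000 cont=0.4656 V=0.4656[hold]; j=5 S=143.8565 intr=0.0000 cont=0.0000 V=0.0000[hold]  S*(5)=73.5813
k=4: j=0 S=52.6243 intr=41.7457 cont=40.1579 V=41.7457[EX]; j=1 S=65.8022 intr=28.5678 cont=26.9800 V=28.5678[EX]; j=2 S=82.2800 intr=12.0900 cont=12.4270 V=12.4270[hold]; j=3 S=102.8841 intr=0.0000 cont=2.8843 V=2.8843[hold]; j=4 S=128.6479 intr=0.0000 cont=0.2067 V=0.2067[hold]  S*(4)=65.8022
k=3: j=0 S=58.8455 intr=35.5245 cont=33.9367 V=35.5245[EX]; j=1 S=73.5813 intr=20.7887 cont=19.3826 V=20.7887[EX]; j=2 S=92.0071 intr=2.3629 cont=7.0717 V=7.0717[hold]; j=3 S=115.0470 intr=0.0000 cont=1.3918 V=1.3918[hold]  S*(3)=73.5813
k=2: j=0 S=65.8022 intr=28.5678 cont=26.9800 V=28.5678[EX]; j=1 S=82.2800 intr=12.0900 cont=13.0415 V=13.0415[hold]; j=2 S=102.8841 intr=0.0000 cont=3.8896 V=3.8896[hold]  S*(2)=65.8022
k=1: j=0 S=73.5813 intr=20.7887 cont=19.7140 V=20.7887[EX]; j=1 S=92.0071 intr=2.3629 cont=7.8866 V=7.8866[hold]  S*(1)=73.5813
k=0: j=0 S=82.2800 intr=12.0900 cont=13.4810 V=13.4810[hold]  S*(0)=-

price = 13.4810
boundary = - 73.5813 65.8022 73.5813 65.8022 73.5813 82.2800
tree:
13.4810
20.7887 7.8866
28.5678 13.0415 3.8896
35.5245 20.7887 7.0717 1.3918
41.7457 28.5678 12.4270 2.8843 0.2067
47.3092 35.5245 20.7887 5.9322 0.4656 0.0000
52.2846 41.7457 28.5678 12.0900 1.0489 0.0000 0.0000
56.7339 47.3092 35.5245 20.7887 2.3629 0.0000 0.0000 0.0000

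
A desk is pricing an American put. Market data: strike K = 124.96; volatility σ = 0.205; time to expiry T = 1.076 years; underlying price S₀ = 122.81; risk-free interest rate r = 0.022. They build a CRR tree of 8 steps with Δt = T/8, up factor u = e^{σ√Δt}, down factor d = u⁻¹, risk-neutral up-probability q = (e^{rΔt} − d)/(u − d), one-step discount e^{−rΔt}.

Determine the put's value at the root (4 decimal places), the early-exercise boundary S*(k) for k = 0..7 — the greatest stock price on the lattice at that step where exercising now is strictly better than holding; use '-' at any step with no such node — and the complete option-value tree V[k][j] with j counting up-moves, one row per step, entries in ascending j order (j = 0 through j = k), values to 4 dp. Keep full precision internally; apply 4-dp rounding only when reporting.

price = 10.3342
boundary = - - - 98.0122 90.9136 98.0122 105.6650 113.9154
tree:
10.3342
14.7116 6.0337
20.2805 9.2498 2.8649
26.9478 13.7573 4.8132 0.9406
34.0464 19.7092 7.9081 1.7579 0.1318
40.6309 26.9478 12.6133 3.2667 0.2649 0.0000
46.7384 34.0464 19.2950 6.0304 0.5324 0.0000 0.0000
52.4037 40.6309 26.9478 11.0446 1.0699 0.0000 0.0000 0.0000
57.6586 46.7384 34.0464 19.2950 2.1500 0.0000 0.0000 0.0000 0.0000

Δt=0.13450  u=1.07808  d=0.92757  q=0.50090  discount=0.99705
step 8 (expiry): payoffs max(K−S,0) = 57.6586 46.7384 34.0464 19.2950 2.1500 0.0000 0.0000 0.0000 0.0000
step 7: (k=7,j=0): S=72.5563, (K−S)⁺=52.4037, hold=52.0345 ⇒ V=52.4037 exercise | (k=7,j=1): S=84.3291, (K−S)⁺=40.6309, hold=40.2617 ⇒ V=40.6309 exercise | (k=7,j=2): S=98.0122, (K−S)⁺=26.9478, hold=26.5786 ⇒ V=26.9478 exercise | (k=7,j=3): S=113.9154, (K−S)⁺=11.0446, hold=10.6754 ⇒ V=11.0446 exercise | (k=7,j=4): S=132.3991, (K−S)⁺=0.0000, hold=1.0699 ⇒ V=1.0699 continue | (k=7,j=5): S=153.8818, (K−S)⁺=0.0000, hold=0.0000 ⇒ V=0.0000 continue | (k=7,j=6): S=178.8503, (K−S)⁺=0.0000, hold=0.0000 ⇒ V=0.0000 continue | (k=7,j=7): S=207.8702, (K−S)⁺=0.0000, hold=0.0000 ⇒ V=0.0000 continue  boundary S*=113.9154
step 6: (k=6,j=0): S=78.2216, (K−S)⁺=46.7384, hold=46.3692 ⇒ V=46.7384 exercise | (k=6,j=1): S=90.9136, (K−S)⁺=34.0464, hold=33.6772 ⇒ V=34.0464 exercise | (k=6,j=2): S=105.6650, (K−S)⁺=19.2950, hold=18.9258 ⇒ V=19.2950 exercise | (k=6,j=3): S=122.8100, (K−S)⁺=2.1500, hold=6.0304 ⇒ V=6.0304 continue | (k=6,j=4): S=142.7369, (K−S)⁺=0.0000, hold=0.5324 ⇒ V=0.5324 continue | (k=6,j=5): S=165.8970, (K−S)⁺=0.0000, hold=0.0000 ⇒ V=0.0000 continue | (k=6,j=6): S=192.8151, (K−S)⁺=0.0000, hold=0.0000 ⇒ V=0.0000 continue  boundary S*=105.6650
step 5: (k=5,j=0): S=84.3291, (K−S)⁺=40.6309, hold=40.2617 ⇒ V=40.6309 exercise | (k=5,j=1): S=98.0122, (K−S)⁺=26.9478, hold=26.5786 ⇒ V=26.9478 exercise | (k=5,j=2): S=113.9154, (K−S)⁺=11.0446, hold=12.6133 ⇒ V=12.6133 continue | (k=5,j=3): S=132.3991, (K−S)⁺=0.0000, hold=3.2667 ⇒ V=3.2667 continue | (k=5,j=4): S=153.8818, (K−S)⁺=0.0000, hold=0.2649 ⇒ V=0.2649 continue | (k=5,j=5): S=178.8503, (K−S)⁺=0.0000, hold=0.0000 ⇒ V=0.0000 continue  boundary S*=98.0122
step 4: (k=4,j=0): S=90.9136, (K−S)⁺=34.0464, hold=33.6772 ⇒ V=34.0464 exercise | (k=4,j=1): S=105.6650, (K−S)⁺=19.2950, hold=19.7092 ⇒ V=19.7092 continue | (k=4,j=2): S=122.8100, (K−S)⁺=2.1500, hold=7.9081 ⇒ V=7.9081 continue | (k=4,j=3): S=142.7369, (K−S)⁺=0.0000, hold=1.7579 ⇒ V=1.7579 continue | (k=4,j=4): S=165.8970, (K−S)⁺=0.0000, hold=0.1318 ⇒ V=0.1318 continue  boundary S*=90.9136
step 3: (k=3,j=0): S=98.0122, (K−S)⁺=26.9478, hold=26.7855 ⇒ V=26.9478 exercise | (k=3,j=1): S=113.9154, (K−S)⁺=11.0446, hold=13.7573 ⇒ V=13.7573 continue | (k=3,j=2): S=132.3991, (K−S)⁺=0.0000, hold=4.8132 ⇒ V=4.8132 continue | (k=3,j=3): S=153.8818, (K−S)⁺=0.0000, hold=0.9406 ⇒ V=0.9406 continue  boundary S*=98.0122
step 2: (k=2,j=0): S=105.6650, (K−S)⁺=19.2950, hold=20.2805 ⇒ V=20.2805 continue | (k=2,j=1): S=122.8100, (K−S)⁺=2.1500, hold=9.2498 ⇒ V=9.2498 continue | (k=2,j=2): S=142.7369, (K−S)⁺=0.0000, hold=2.8649 ⇒ V=2.8649 continue  boundary S*=-
step 1: (k=1,j=0): S=113.9154, (K−S)⁺=11.0446, hold=14.7116 ⇒ V=14.7116 continue | (k=1,j=1): S=132.3991, (K−S)⁺=0.0000, hold=6.0337 ⇒ V=6.0337 continue  boundary S*=-
step 0: (k=0,j=0): S=122.8100, (K−S)⁺=2.1500, hold=10.3342 ⇒ V=10.3342 continue  boundary S*=-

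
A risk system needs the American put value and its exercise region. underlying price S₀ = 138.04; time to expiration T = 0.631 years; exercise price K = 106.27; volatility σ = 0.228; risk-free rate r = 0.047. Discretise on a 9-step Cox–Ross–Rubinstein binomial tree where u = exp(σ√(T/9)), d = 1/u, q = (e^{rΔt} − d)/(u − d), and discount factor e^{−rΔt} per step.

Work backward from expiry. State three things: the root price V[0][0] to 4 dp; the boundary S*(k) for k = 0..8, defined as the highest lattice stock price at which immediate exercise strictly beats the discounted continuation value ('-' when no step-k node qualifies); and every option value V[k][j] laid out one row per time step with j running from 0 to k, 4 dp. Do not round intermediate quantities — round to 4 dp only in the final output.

price = 0.5316
boundary = - - - - - - - 90.4635 96.0931
tree:
0.5316
0.9237 0.1616
1.5805 0.3041 0.0269
2.6552 0.5674 0.0554 0.0000
4.3616 1.0473 0.1140 0.0000 0.0000
6.9677 1.9081 0.2345 0.0000 0.0000 0.0000
10.7424 3.4183 0.4823 0.0000 0.0000 0.0000 0.0000
15.8065 5.9894 0.9920 0.0000 0.0000 0.0000 0.0000 0.0000
21.1063 10.1769 2.0404 0.0000 0.0000 0.0000 0.0000 0.0000 0.0000
26.0956 15.8065 4.1970 0.0000 0.0000 0.0000 0.0000 0.0000 0.0000 0.0000

Δt=0.07011, u=1.06223, d=0.94142, q=0.51223, disc=e^(-rΔt)=0.99671
k=9 terminal: V=max(K-S,0) → 26.0956 15.8065 4.1970 0.0000 0.0000 0.0000 0.0000 0.0000 0.0000 0.0000
k=8: j=0 S=85.1637 intr=21.1063 cont=20.7567 V=21.1063[EX]; j=1 S=96.0931 intr=10.1769 cont=9.8273 V=10.1769[EX]; j=2 S=108.4251 intr=0.0000 cont=2.0404 V=2.0404[hold]; j=3 S=122.3397 intr=0.0000 cont=0.0000 V=0.0000[hold]; j=4 S=138.0400 intr=0.0000 cont=0.0000 V=0.0000[hold]; j=5 S=155.7552 intr=0.0000 cont=0.0000 V=0.0000[hold]; j=6 S=175.7438 intr=0.0000 cont=0.0000 V=0.0000[hold]; j=7 S=198.2977 intr=0.0000 cont=0.0000 V=0.0000[hold]; j=8 S=223.7460 intr=0.0000 cont=0.0000 V=0.0000[hold]  S*(8)=96.0931
k=7: j=0 S=90.4635 intr=15.8065 cont=15.4569 V=15.8065[EX]; j=1 S=102.0730 intr=4.1970 cont=5.9894 V=5.9894[hold]; j=2 S=115.1724 intr=0.0000 cont=0.9920 V=0.9920[hold]; j=3 S=129.9530 intr=0.0000 cont=0.0000 V=0.0000[hold]; j=4 S=146.6303 intr=0.0000 cont=0.0000 V=0.0000[hold]; j=5 S=165.4479 intr=0.0000 cont=0.0000 V=0.0000[hold]; j=6 S=186.6805 intr=0.0000 cont=0.0000 V=0.0000[hold]; j=7 S=210.6379 intr=0.0000 cont=0.0000 V=0.0000[hold]  S*(7)=90.4635
k=6: j=0 S=96.0931 intr=10.1769 cont=10.7424 V=10.7424[hold]; j=1 S=108.4251 intr=0.0000 cont=3.4183 V=3.4183[hold]; j=2 S=122.3397 intr=0.0000 cont=0.4823 V=0.4823[hold]; j=3 S=138.0400 intr=0.0000 cont=0.0000 V=0.0000[hold]; j=4 S=155.7552 intr=0.0000 cont=0.0000 V=0.0000[hold]; j=5 S=175.7438 intr=0.0000 cont=0.0000 V=0.0000[hold]; j=6 S=198.2977 intr=0.0000 cont=0.0000 V=0.0000[hold]  S*(6)=-
k=5: j=0 S=102.0730 intr=4.1970 cont=6.9677 V=6.9677[hold]; j=1 S=115.1724 intr=0.0000 cont=1.9081 V=1.9081[hold]; j=2 S=129.9530 intr=0.0000 cont=0.2345 V=0.2345[hold]; j=3 S=146.6303 intr=0.0000 cont=0.0000 V=0.0000[hold]; j=4 S=165.4479 intr=0.0000 cont=0.0000 V=0.0000[hold]; j=5 S=186.6805 intr=0.0000 cont=0.0000 V=0.0000[hold]  S*(5)=-
k=4: j=0 S=108.4251 intr=0.0000 cont=4.3616 V=4.3616[hold]; j=1 S=122.3397 intr=0.0000 cont=1.0473 V=1.0473[hold]; j=2 S=138.0400 intr=0.0000 cont=0.1140 V=0.1140[hold]; j=3 S=155.7552 intr=0.0000 cont=0.0000 V=0.0000[hold]; j=4 S=175.7438 intr=0.0000 cont=0.0000 V=0.0000[hold]  S*(4)=-
k=3: j=0 S=115.1724 intr=0.0000 cont=2.6552 V=2.6552[hold]; j=1 S=129.9530 intr=0.0000 cont=0.5674 V=0.5674[hold]; j=2 S=146.6303 intr=0.0000 cont=0.0554 V=0.0554[hold]; j=3 S=165.4479 intr=0.0000 cont=0.0000 V=0.0000[hold]  S*(3)=-
k=2: j=0 S=122.3397 intr=0.0000 cont=1.5805 V=1.5805[hold]; j=1 S=138.0400 intr=0.0000 cont=0.3041 V=0.3041[hold]; j=2 S=155.7552 intr=0.0000 cont=0.0269 V=0.0269[hold]  S*(2)=-
k=1: j=0 S=129.9530 intr=0.0000 cont=0.9237 V=0.9237[hold]; j=1 S=146.6303 intr=0.0000 cont=0.1616 V=0.1616[hold]  S*(1)=-
k=0: j=0 S=138.0400 intr=0.0000 cont=0.5316 V=0.5316[hold]  S*(0)=-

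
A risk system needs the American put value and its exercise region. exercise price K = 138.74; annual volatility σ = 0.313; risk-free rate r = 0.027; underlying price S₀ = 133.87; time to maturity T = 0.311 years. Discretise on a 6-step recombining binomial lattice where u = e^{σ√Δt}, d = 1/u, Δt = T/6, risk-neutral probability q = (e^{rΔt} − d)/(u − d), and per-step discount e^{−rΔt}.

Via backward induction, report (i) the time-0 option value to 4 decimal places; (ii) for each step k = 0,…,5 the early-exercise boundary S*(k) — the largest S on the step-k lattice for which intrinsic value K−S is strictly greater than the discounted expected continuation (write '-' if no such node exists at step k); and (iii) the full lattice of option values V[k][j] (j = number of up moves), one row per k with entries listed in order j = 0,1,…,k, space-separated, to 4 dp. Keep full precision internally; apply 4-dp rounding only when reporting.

params: Δt=0.05183 u=1.07386 d=0.93122 q=0.49201 e^(-rΔt)=0.99860
t_6 payoffs: 51.4439 38.0721 22.6520 4.8700 0.0000 0.0000 0.0000
t_5: node(5,0) S=93.7439 payoff=44.9961 vs cont=44.8021 → 44.9961 [stop]  node(5,1) S=108.1033 payoff=30.6367 vs cont=30.4426 → 30.6367 [stop]  node(5,2) S=124.6623 payoff=14.0777 vs cont=13.8836 → 14.0777 [stop]  node(5,3) S=143.7578 payoff=0.0000 vs cont=2.4704 → 2.4704 [wait]  node(5,4) S=165.7782 payoff=0.0000 vs cont=0.0000 → 0.0000 [wait]  node(5,5) S=191.1716 payoff=0.0000 vs cont=0.0000 → 0.0000 [wait]  ⇒ S*(5)=124.6623
t_4: node(4,0) S=100.6679 payoff=38.0721 vs cont=37.8781 → 38.0721 [stop]  node(4,1) S=116.0880 payoff=22.6520 vs cont=22.4580 → 22.6520 [stop]  node(4,2) S=133.8700 payoff=4.8700 vs cont=8.3551 → 8.3551 [wait]  node(4,3) S=154.3758 payoff=0.0000 vs cont=1.2532 → 1.2532 [wait]  node(4,4) S=178.0227 payoff=0.0000 vs cont=0.0000 → 0.0000 [wait]  ⇒ S*(4)=116.0880
t_3: node(3,0) S=108.1033 payoff=30.6367 vs cont=30.4426 → 30.6367 [stop]  node(3,1) S=124.6623 payoff=14.0777 vs cont=15.5960 → 15.5960 [wait]  node(3,2) S=143.7578 payoff=0.0000 vs cont=4.8541 → 4.8541 [wait]  node(3,3) S=165.7782 payoff=0.0000 vs cont=0.6357 → 0.6357 [wait]  ⇒ S*(3)=108.1033
t_2: node(2,0) S=116.0880 payoff=22.6520 vs cont=23.2040 → 23.2040 [wait]  node(2,1) S=133.8700 payoff=4.8700 vs cont=10.2964 → 10.2964 [wait]  node(2,2) S=154.3758 payoff=0.0000 vs cont=2.7747 → 2.7747 [wait]  ⇒ S*(2)=-
t_1: node(1,0) S=124.6623 payoff=14.0777 vs cont=16.8298 → 16.8298 [wait]  node(1,1) S=143.7578 payoff=0.0000 vs cont=6.5864 → 6.5864 [wait]  ⇒ S*(1)=-
t_0: node(0,0) S=133.8700 payoff=4.8700 vs cont=11.7734 → 11.7734 [wait]  ⇒ S*(0)=-

price = 11.7734
boundary = - - - 108.1033 116.0880 124.6623
tree:
11.7734
16.8298 6.5864
23.2040 10.2964 2.7747
30.6367 15.5960 4.8541 0.6357
38.0721 22.6520 8.3551 1.2532 0.0000
44.9961 30.6367 14.0777 2.4704 0.0000 0.0000
51.4439 38.0721 22.6520 4.8700 0.0000 0.0000 0.0000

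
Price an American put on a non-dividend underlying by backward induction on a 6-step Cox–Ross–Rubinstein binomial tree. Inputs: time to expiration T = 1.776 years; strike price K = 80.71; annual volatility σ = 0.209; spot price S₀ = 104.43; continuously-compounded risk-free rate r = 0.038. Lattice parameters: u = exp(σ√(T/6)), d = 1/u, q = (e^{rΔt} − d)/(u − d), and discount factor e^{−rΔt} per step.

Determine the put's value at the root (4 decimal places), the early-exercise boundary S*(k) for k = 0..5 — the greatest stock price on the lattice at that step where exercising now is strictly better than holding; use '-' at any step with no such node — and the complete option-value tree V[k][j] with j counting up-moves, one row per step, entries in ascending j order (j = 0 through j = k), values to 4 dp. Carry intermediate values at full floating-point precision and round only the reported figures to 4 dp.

price = 1.4335
boundary = - - - - 66.2665 59.1440
tree:
1.4335
2.6542 0.3434
4.8167 0.7255 0.0000
8.5061 1.5324 0.0000 0.0000
14.4435 3.2370 0.0000 0.0000 0.0000
21.5660 6.8377 0.0000 0.0000 0.0000 0.0000
27.9229 14.4435 0.0000 0.0000 0.0000 0.0000 0.0000

Δt=0.29600  u=1.12043  d=0.89252  q=0.52124  discount=0.98882
step 6 (expiry): payoffs max(K−S,0) = 27.9229 14.4435 0.0000 0.0000 0.0000 0.0000 0.0000
step 5: (k=5,j=0): S=59.1440, (K−S)⁺=21.5660, hold=20.6632 ⇒ V=21.5660 exercise | (k=5,j=1): S=74.2466, (K−S)⁺=6.4634, hold=6.8377 ⇒ V=6.8377 continue | (k=5,j=2): S=93.2057, (K−S)⁺=0.0000, hold=0.0000 ⇒ V=0.0000 continue | (k=5,j=3): S=117.0060, (K−S)⁺=0.0000, hold=0.0000 ⇒ V=0.0000 continue | (k=5,j=4): S=146.8838, (K−S)⁺=0.0000, hold=0.0000 ⇒ V=0.0000 continue | (k=5,j=5): S=184.3910, (K−S)⁺=0.0000, hold=0.0000 ⇒ V=0.0000 continue  boundary S*=59.1440
step 4: (k=4,j=0): S=66.2665, (K−S)⁺=14.4435, hold=13.7337 ⇒ V=14.4435 exercise | (k=4,j=1): S=83.1878, (K−S)⁺=0.0000, hold=3.2370 ⇒ V=3.2370 continue | (k=4,j=2): S=104.4300, (K−S)⁺=0.0000, hold=0.0000 ⇒ V=0.0000 continue | (k=4,j=3): S=131.0965, (K−S)⁺=0.0000, hold=0.0000 ⇒ V=0.0000 continue | (k=4,j=4): S=164.5723, (K−S)⁺=0.0000, hold=0.0000 ⇒ V=0.0000 continue  boundary S*=66.2665
step 3: (k=3,j=0): S=74.2466, (K−S)⁺=6.4634, hold=8.5061 ⇒ V=8.5061 continue | (k=3,j=1): S=93.2057, (K−S)⁺=0.0000, hold=1.5324 ⇒ V=1.5324 continue | (k=3,j=2): S=117.0060, (K−S)⁺=0.0000, hold=0.0000 ⇒ V=0.0000 continue | (k=3,j=3): S=146.8838, (K−S)⁺=0.0000, hold=0.0000 ⇒ V=0.0000 continue  boundary S*=-
step 2: (k=2,j=0): S=83.1878, (K−S)⁺=0.0000, hold=4.8167 ⇒ V=4.8167 continue | (k=2,j=1): S=104.4300, (K−S)⁺=0.0000, hold=0.7255 ⇒ V=0.7255 continue | (k=2,j=2): S=131.0965, (K−S)⁺=0.0000, hold=0.0000 ⇒ V=0.0000 continue  boundary S*=-
step 1: (k=1,j=0): S=93.2057, (K−S)⁺=0.0000, hold=2.6542 ⇒ V=2.6542 continue | (k=1,j=1): S=117.0060, (K−S)⁺=0.0000, hold=0.3434 ⇒ V=0.3434 continue  boundary S*=-
step 0: (k=0,j=0): S=104.4300, (K−S)⁺=0.0000, hold=1.4335 ⇒ V=1.4335 continue  boundary S*=-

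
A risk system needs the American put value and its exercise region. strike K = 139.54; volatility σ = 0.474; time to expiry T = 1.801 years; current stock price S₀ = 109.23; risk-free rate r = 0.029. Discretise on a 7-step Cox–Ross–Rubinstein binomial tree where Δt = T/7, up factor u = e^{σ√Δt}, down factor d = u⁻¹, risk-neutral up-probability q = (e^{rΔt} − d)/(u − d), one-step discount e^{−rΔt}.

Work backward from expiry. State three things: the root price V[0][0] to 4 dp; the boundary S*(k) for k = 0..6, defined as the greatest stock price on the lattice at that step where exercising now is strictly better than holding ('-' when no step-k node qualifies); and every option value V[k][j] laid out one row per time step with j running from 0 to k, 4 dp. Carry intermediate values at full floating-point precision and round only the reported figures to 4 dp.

Δt=0.25729, u=1.27179, d=0.78629, q=0.45561, disc=e^(-rΔt)=0.99257
k=7 terminal: V=max(K-S,0) → 119.2434 106.7110 86.4404 53.6535 0.6219 0.0000 0.0000 0.0000
k=6: j=0 S=25.8131 intr=113.7269 cont=112.6896 V=113.7269[EX]; j=1 S=41.7517 intr=97.7883 cont=96.7510 V=97.7883[EX]; j=2 S=67.5318 intr=72.0082 cont=70.9709 V=72.0082[EX]; j=3 S=109.2300 intr=30.3100 cont=29.2727 V=30.3100[EX]; j=4 S=176.6752 intr=0.0000 cont=0.3361 V=0.3361[hold]; j=5 S=285.7651 intr=0.0000 cont=0.0000 V=0.0000[hold]; j=6 S=462.2138 intr=0.0000 cont=0.0000 V=0.0000[hold]  S*(6)=109.2300
k=5: j=0 S=32.8290 intr=106.7110 cont=105.6737 V=106.7110[EX]; j=1 S=53.0996 intr=86.4404 cont=85.4031 V=86.4404[EX]; j=2 S=85.8865 intr=53.6535 cont=52.6162 V=53.6535[EX]; j=3 S=138.9181 intr=0.6219 cont=16.5299 V=16.5299[hold]; j=4 S=224.6945 intr=0.0000 cont=0.1816 V=0.1816[hold]; j=5 S=363.4344 intr=0.0000 cont=0.0000 V=0.0000[hold]  S*(5)=85.8865
k=4: j=0 S=41.7517 intr=97.7883 cont=96.7510 V=97.7883[EX]; j=1 S=67.5318 intr=72.0082 cont=70.9709 V=72.0082[EX]; j=2 S=109.2300 intr=30.3100 cont=36.4666 V=36.4666[hold]; j=3 S=176.6752 intr=0.0000 cont=9.0140 V=9.0140[hold]; j=4 S=285.7651 intr=0.0000 cont=0.0981 V=0.0981[hold]  S*(4)=67.5318
k=3: j=0 S=53.0996 intr=86.4404 cont=85.4031 V=86.4404[EX]; j=1 S=85.8865 intr=53.6535 cont=55.4003 V=55.4003[hold]; j=2 S=138.9181 intr=0.6219 cont=23.7809 V=23.7809[hold]; j=3 S=224.6945 intr=0.0000 cont=4.9151 V=4.9151[hold]  S*(3)=53.0996
k=2: j=0 S=67.5318 intr=72.0082 cont=71.7609 V=72.0082[EX]; j=1 S=109.2300 intr=30.3100 cont=40.6896 V=40.6896[hold]; j=2 S=176.6752 intr=0.0000 cont=15.0726 V=15.0726[hold]  S*(2)=67.5318
k=1: j=0 S=85.8865 intr=53.6535 cont=57.3100 V=57.3100[hold]; j=1 S=138.9181 intr=0.6219 cont=28.8026 V=28.8026[hold]  S*(1)=-
k=0: j=0 S=109.2300 intr=30.3100 cont=43.9924 V=43.9924[hold]  S*(0)=-

price = 43.9924
boundary = - - 67.5318 53.0996 67.5318 85.8865 109.2300
tree:
43.9924
57.3100 28.8026
72.0082 40.6896 15.0726
86.4404 55.4003 23.7809 4.9151
97.7883 72.0082 36.4666 9.0140 0.0981
106.7110 86.4404 53.6535 16.5299 0.1816 0.0000
113.7269 97.7883 72.0082 30.3100 0.3361 0.0000 0.0000
119.2434 106.7110 86.4404 53.6535 0.6219 0.0000 0.0000 0.0000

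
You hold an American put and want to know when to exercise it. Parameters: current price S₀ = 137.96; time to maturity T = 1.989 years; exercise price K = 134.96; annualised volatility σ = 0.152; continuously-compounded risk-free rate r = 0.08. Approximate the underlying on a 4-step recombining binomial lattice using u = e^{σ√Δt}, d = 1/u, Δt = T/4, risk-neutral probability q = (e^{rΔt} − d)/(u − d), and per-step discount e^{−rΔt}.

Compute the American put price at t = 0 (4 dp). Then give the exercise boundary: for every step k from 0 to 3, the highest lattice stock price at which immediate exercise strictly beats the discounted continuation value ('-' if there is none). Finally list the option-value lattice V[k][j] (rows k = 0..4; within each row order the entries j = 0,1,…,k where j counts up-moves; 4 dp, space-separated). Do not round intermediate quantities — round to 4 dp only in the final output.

params: Δt=0.49725 u=1.11314 d=0.89836 q=0.66218 e^(-rΔt)=0.96100
t_4 payoffs: 45.1023 23.6193 0.0000 0.0000 0.0000
t_3: node(3,0) S=100.0241 payoff=34.9359 vs cont=29.6726 → 34.9359 [stop]  node(3,1) S=123.9378 payoff=11.0222 vs cont=7.6680 → 11.0222 [stop]  node(3,2) S=153.5687 payoff=0.0000 vs cont=0.0000 → 0.0000 [wait]  node(3,3) S=190.2838 payoff=0.0000 vs cont=0.0000 → 0.0000 [wait]  ⇒ S*(3)=123.9378
t_2: node(2,0) S=111.3407 payoff=23.6193 vs cont=18.3559 → 23.6193 [stop]  node(2,1) S=137.9600 payoff=0.0000 vs cont=3.5784 → 3.5784 [wait]  node(2,2) S=170.9434 payoff=0.0000 vs cont=0.0000 → 0.0000 [wait]  ⇒ S*(2)=111.3407
t_1: node(1,0) S=123.9378 payoff=11.0222 vs cont=9.9451 → 11.0222 [stop]  node(1,1) S=153.5687 payoff=0.0000 vs cont=1.1617 → 1.1617 [wait]  ⇒ S*(1)=123.9378
t_0: node(0,0) S=137.9600 payoff=0.0000 vs cont=4.3176 → 4.3176 [wait]  ⇒ S*(0)=-

price = 4.3176
boundary = - 123.9378 111.3407 123.9378
tree:
4.3176
11.0222 1.1617
23.6193 3.5784 0.0000
34.9359 11.0222 0.0000 0.0000
45.1023 23.6193 0.0000 0.0000 0.0000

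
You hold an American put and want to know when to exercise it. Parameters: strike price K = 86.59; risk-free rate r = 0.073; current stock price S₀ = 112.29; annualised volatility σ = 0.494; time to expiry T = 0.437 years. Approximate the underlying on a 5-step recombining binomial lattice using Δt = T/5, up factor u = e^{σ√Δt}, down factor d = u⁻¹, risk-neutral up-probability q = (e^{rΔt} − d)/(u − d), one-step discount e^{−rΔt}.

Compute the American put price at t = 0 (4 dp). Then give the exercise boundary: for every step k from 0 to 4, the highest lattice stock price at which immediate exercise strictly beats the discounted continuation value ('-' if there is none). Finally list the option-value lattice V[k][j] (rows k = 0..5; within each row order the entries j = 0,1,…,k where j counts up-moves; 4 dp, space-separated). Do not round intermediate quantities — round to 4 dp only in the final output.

params: Δt=0.08740 u=1.15725 d=0.86412 q=0.48539 e^(-rΔt)=0.99364
t_5 payoffs: 32.4882 14.1359 0.0000 0.0000 0.0000 0.0000
t_4: node(4,0) S=62.6091 payoff=23.9809 vs cont=23.4302 → 23.9809 [stop]  node(4,1) S=83.8473 payoff=2.7427 vs cont=7.2282 → 7.2282 [wait]  node(4,2) S=112.2900 payoff=0.0000 vs cont=0.0000 → 0.0000 [wait]  node(4,3) S=150.3810 payoff=0.0000 vs cont=0.0000 → 0.0000 [wait]  node(4,4) S=201.3932 payoff=0.0000 vs cont=0.0000 → 0.0000 [wait]  ⇒ S*(4)=62.6091
t_3: node(3,0) S=72.4541 payoff=14.1359 vs cont=15.7485 → 15.7485 [wait]  node(3,1) S=97.0320 payoff=0.0000 vs cont=3.6960 → 3.6960 [wait]  node(3,2) S=129.9472 payoff=0.0000 vs cont=0.0000 → 0.0000 [wait]  node(3,3) S=174.0279 payoff=0.0000 vs cont=0.0000 → 0.0000 [wait]  ⇒ S*(3)=-
t_2: node(2,0) S=83.8473 payoff=2.7427 vs cont=9.8354 → 9.8354 [wait]  node(2,1) S=112.2900 payoff=0.0000 vs cont=1.8899 → 1.8899 [wait]  node(2,2) S=150.3810 payoff=0.0000 vs cont=0.0000 → 0.0000 [wait]  ⇒ S*(2)=-
t_1: node(1,0) S=97.0320 payoff=0.0000 vs cont=5.9407 → 5.9407 [wait]  node(1,1) S=129.9472 payoff=0.0000 vs cont=0.9664 → 0.9664 [wait]  ⇒ S*(1)=-
t_0: node(0,0) S=112.2900 payoff=0.0000 vs cont=3.5038 → 3.5038 [wait]  ⇒ S*(0)=-

price = 3.5038
boundary = - - - - 62.6091
tree:
3.5038
5.9407 0.9664
9.8354 1.8899 0.0000
15.7485 3.6960 0.0000 0.0000
23.9809 7.2282 0.0000 0.0000 0.0000
32.4882 14.1359 0.0000 0.0000 0.0000 0.0000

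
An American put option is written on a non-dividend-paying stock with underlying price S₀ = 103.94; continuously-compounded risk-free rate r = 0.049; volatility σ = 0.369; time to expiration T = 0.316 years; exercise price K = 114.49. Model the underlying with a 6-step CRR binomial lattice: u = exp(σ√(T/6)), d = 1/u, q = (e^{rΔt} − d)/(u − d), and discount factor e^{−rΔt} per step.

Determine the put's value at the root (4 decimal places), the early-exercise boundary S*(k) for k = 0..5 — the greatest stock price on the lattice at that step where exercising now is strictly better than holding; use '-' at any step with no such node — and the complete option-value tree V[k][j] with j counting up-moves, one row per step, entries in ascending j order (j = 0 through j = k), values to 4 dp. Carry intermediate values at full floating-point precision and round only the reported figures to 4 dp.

params: Δt=0.05267 u=1.08837 d=0.91880 q=0.49408 e^(-rΔt)=0.99742
t_6 payoffs: 51.9555 40.4146 26.7438 10.5500 0.0000 0.0000 0.0000
t_5: node(5,0) S=68.0608 payoff=46.4292 vs cont=46.1342 → 46.4292 [stop]  node(5,1) S=80.6215 payoff=33.8685 vs cont=33.5734 → 33.8685 [stop]  node(5,2) S=95.5005 payoff=18.9895 vs cont=18.6944 → 18.9895 [stop]  node(5,3) S=113.1253 payoff=1.3647 vs cont=5.3237 → 5.3237 [wait]  node(5,4) S=134.0029 payoff=0.0000 vs cont=0.0000 → 0.0000 [wait]  node(5,5) S=158.7335 payoff=0.0000 vs cont=0.0000 → 0.0000 [wait]  ⇒ S*(5)=95.5005
t_4: node(4,0) S=74.0754 payoff=40.4146 vs cont=40.1195 → 40.4146 [stop]  node(4,1) S=87.7462 payoff=26.7438 vs cont=26.4487 → 26.7438 [stop]  node(4,2) S=103.9400 payoff=10.5500 vs cont=12.2060 → 12.2060 [wait]  node(4,3) S=123.1224 payoff=0.0000 vs cont=2.6864 → 2.6864 [wait]  node(4,4) S=145.8450 payoff=0.0000 vs cont=0.0000 → 0.0000 [wait]  ⇒ S*(4)=87.7462
t_3: node(3,0) S=80.6215 payoff=33.8685 vs cont=33.5734 → 33.8685 [stop]  node(3,1) S=95.5005 payoff=18.9895 vs cont=19.5105 → 19.5105 [wait]  node(3,2) S=113.1253 payoff=1.3647 vs cont=7.4832 → 7.4832 [wait]  node(3,3) S=134.0029 payoff=0.0000 vs cont=1.3556 → 1.3556 [wait]  ⇒ S*(3)=80.6215
t_2: node(2,0) S=87.7462 payoff=26.7438 vs cont=26.7055 → 26.7438 [stop]  node(2,1) S=103.9400 payoff=10.5500 vs cont=13.5331 → 13.5331 [wait]  node(2,2) S=123.1224 payoff=0.0000 vs cont=4.4442 → 4.4442 [wait]  ⇒ S*(2)=87.7462
t_1: node(1,0) S=95.5005 payoff=18.9895 vs cont=20.1645 → 20.1645 [wait]  node(1,1) S=113.1253 payoff=1.3647 vs cont=9.0191 → 9.0191 [wait]  ⇒ S*(1)=-
t_0: node(0,0) S=103.9400 payoff=10.5500 vs cont=14.6200 → 14.6200 [wait]  ⇒ S*(0)=-

price = 14.6200
boundary = - - 87.7462 80.6215 87.7462 95.5005
tree:
14.6200
20.1645 9.0191
26.7438 13.5331 4.4442
33.8685 19.5105 7.4832 1.3556
40.4146 26.7438 12.2060 2.6864 0.0000
46.4292 33.8685 18.9895 5.3237 0.0000 0.0000
51.9555 40.4146 26.7438 10.5500 0.0000 0.0000 0.0000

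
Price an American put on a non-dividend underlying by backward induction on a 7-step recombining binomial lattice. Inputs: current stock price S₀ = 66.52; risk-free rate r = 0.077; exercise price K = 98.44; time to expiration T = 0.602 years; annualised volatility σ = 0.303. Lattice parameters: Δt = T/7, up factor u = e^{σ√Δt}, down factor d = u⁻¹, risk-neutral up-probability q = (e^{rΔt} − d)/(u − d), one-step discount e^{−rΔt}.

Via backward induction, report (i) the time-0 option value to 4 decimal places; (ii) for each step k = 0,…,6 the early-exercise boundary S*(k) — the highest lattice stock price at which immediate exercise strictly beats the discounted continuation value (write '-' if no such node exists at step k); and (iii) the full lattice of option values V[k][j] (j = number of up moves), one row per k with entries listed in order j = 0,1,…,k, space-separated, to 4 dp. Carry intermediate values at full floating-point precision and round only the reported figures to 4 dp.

price = 31.9200
boundary = 66.5200 72.7013 79.4571 72.7013 79.4571 72.7013 79.4571
tree:
31.9200
37.5758 25.7387
42.7507 31.9200 18.9829
47.4856 37.5758 25.7387 12.8065
51.8179 42.7507 31.9200 18.9829 7.1583
55.7819 47.4856 37.5758 25.7387 12.0025 2.6911
59.4088 51.8179 42.7507 31.9200 18.9829 5.5870 0.0000
62.7274 55.7819 47.4856 37.5758 25.7387 11.5994 0.0000 0.0000

params: Δt=0.08600 u=1.09292 d=0.91498 q=0.51514 e^(-rΔt)=0.99340
t_7 payoffs: 62.7274 55.7819 47.4856 37.5758 25.7387 11.5994 0.0000 0.0000
t_6: node(6,0) S=39.0312 payoff=59.4088 vs cont=58.7591 → 59.4088 [stop]  node(6,1) S=46.6221 payoff=51.8179 vs cont=51.1682 → 51.8179 [stop]  node(6,2) S=55.6893 payoff=42.7507 vs cont=42.1010 → 42.7507 [stop]  node(6,3) S=66.5200 payoff=31.9200 vs cont=31.2703 → 31.9200 [stop]  node(6,4) S=79.4571 payoff=18.9829 vs cont=18.3332 → 18.9829 [stop]  node(6,5) S=94.9102 payoff=3.5298 vs cont=5.5870 → 5.5870 [wait]  node(6,6) S=113.3687 payoff=0.0000 vs cont=0.0000 → 0.0000 [wait]  ⇒ S*(6)=79.4571
t_5: node(5,0) S=42.6581 payoff=55.7819 vs cont=55.1322 → 55.7819 [stop]  node(5,1) S=50.9544 payoff=47.4856 vs cont=46.8359 → 47.4856 [stop]  node(5,2) S=60.8642 payoff=37.5758 vs cont=36.9261 → 37.5758 [stop]  node(5,3) S=72.7013 payoff=25.7387 vs cont=25.0890 → 25.7387 [stop]  node(5,4) S=86.8406 payoff=11.5994 vs cont=12.0025 → 12.0025 [wait]  node(5,5) S=103.7296 payoff=0.0000 vs cont=2.6911 → 2.6911 [wait]  ⇒ S*(5)=72.7013
t_4: node(4,0) S=46.6221 payoff=51.8179 vs cont=51.1682 → 51.8179 [stop]  node(4,1) S=55.6893 payoff=42.7507 vs cont=42.1010 → 42.7507 [stop]  node(4,2) S=66.5200 payoff=31.9200 vs cont=31.2703 → 31.9200 [stop]  node(4,3) S=79.4571 payoff=18.9829 vs cont=18.5395 → 18.9829 [stop]  node(4,4) S=94.9102 payoff=3.5298 vs cont=7.1583 → 7.1583 [wait]  ⇒ S*(4)=79.4571
t_3: node(3,0) S=50.9544 payoff=47.4856 vs cont=46.8359 → 47.4856 [stop]  node(3,1) S=60.8642 payoff=37.5758 vs cont=36.9261 → 37.5758 [stop]  node(3,2) S=72.7013 payoff=25.7387 vs cont=25.0890 → 25.7387 [stop]  node(3,3) S=86.8406 payoff=11.5994 vs cont=12.8065 → 12.8065 [wait]  ⇒ S*(3)=72.7013
t_2: node(2,0) S=55.6893 payoff=42.7507 vs cont=42.1010 → 42.7507 [stop]  node(2,1) S=66.5200 payoff=31.9200 vs cont=31.2703 → 31.9200 [stop]  node(2,2) S=79.4571 payoff=18.9829 vs cont=18.9509 → 18.9829 [stop]  ⇒ S*(2)=79.4571
t_1: node(1,0) S=60.8642 payoff=37.5758 vs cont=36.9261 → 37.5758 [stop]  node(1,1) S=72.7013 payoff=25.7387 vs cont=25.0890 → 25.7387 [stop]  ⇒ S*(1)=72.7013
t_0: node(0,0) S=66.5200 payoff=31.9200 vs cont=31.2703 → 31.9200 [stop]  ⇒ S*(0)=66.5200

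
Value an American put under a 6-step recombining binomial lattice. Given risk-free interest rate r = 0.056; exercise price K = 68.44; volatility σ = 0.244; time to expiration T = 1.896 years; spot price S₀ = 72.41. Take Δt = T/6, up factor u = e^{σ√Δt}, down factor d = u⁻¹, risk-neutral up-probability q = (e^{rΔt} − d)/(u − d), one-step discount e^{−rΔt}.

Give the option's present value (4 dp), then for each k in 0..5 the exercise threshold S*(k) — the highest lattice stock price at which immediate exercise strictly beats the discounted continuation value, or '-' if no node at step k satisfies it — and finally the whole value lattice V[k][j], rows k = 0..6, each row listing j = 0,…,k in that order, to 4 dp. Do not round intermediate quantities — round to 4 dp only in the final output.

price = 5.0493
boundary = - - - 47.9836 55.0378 47.9836
tree:
5.0493
8.3927 2.2619
13.4294 4.2200 0.6060
20.4564 7.6658 1.3141 0.0000
26.6065 13.4022 2.8498 0.0000 0.0000
31.9684 20.4564 6.1801 0.0000 0.0000 0.0000
36.6430 26.6065 13.4022 0.0000 0.0000 0.0000 0.0000

params: Δt=0.31600 u=1.14701 d=0.87183 q=0.53064 e^(-rΔt)=0.98246
t_6 payoffs: 36.6430 26.6065 13.4022 0.0000 0.0000 0.0000 0.0000
t_5: node(5,0) S=36.4716 payoff=31.9684 vs cont=30.7679 → 31.9684 [stop]  node(5,1) S=47.9836 payoff=20.4564 vs cont=19.2560 → 20.4564 [stop]  node(5,2) S=63.1291 payoff=5.3109 vs cont=6.1801 → 6.1801 [wait]  node(5,3) S=83.0553 payoff=0.0000 vs cont=0.0000 → 0.0000 [wait]  node(5,4) S=109.2709 payoff=0.0000 vs cont=0.0000 → 0.0000 [wait]  node(5,5) S=143.7612 payoff=0.0000 vs cont=0.0000 → 0.0000 [wait]  ⇒ S*(5)=47.9836
t_4: node(4,0) S=41.8335 payoff=26.6065 vs cont=25.4061 → 26.6065 [stop]  node(4,1) S=55.0378 payoff=13.4022 vs cont=12.6549 → 13.4022 [stop]  node(4,2) S=72.4100 payoff=0.0000 vs cont=2.8498 → 2.8498 [wait]  node(4,3) S=95.2655 payoff=0.0000 vs cont=0.0000 → 0.0000 [wait]  node(4,4) S=125.3352 payoff=0.0000 vs cont=0.0000 → 0.0000 [wait]  ⇒ S*(4)=55.0378
t_3: node(3,0) S=47.9836 payoff=20.4564 vs cont=19.2560 → 20.4564 [stop]  node(3,1) S=63.1291 payoff=5.3109 vs cont=7.6658 → 7.6658 [wait]  node(3,2) S=83.0553 payoff=0.0000 vs cont=1.3141 → 1.3141 [wait]  node(3,3) S=109.2709 payoff=0.0000 vs cont=0.0000 → 0.0000 [wait]  ⇒ S*(3)=47.9836
t_2: node(2,0) S=55.0378 payoff=13.4022 vs cont=13.4294 → 13.4294 [wait]  node(2,1) S=72.4100 payoff=0.0000 vs cont=4.2200 → 4.2200 [wait]  node(2,2) S=95.2655 payoff=0.0000 vs cont=0.6060 → 0.6060 [wait]  ⇒ S*(2)=-
t_1: node(1,0) S=63.1291 payoff=5.3109 vs cont=8.3927 → 8.3927 [wait]  node(1,1) S=83.0553 payoff=0.0000 vs cont=2.2619 → 2.2619 [wait]  ⇒ S*(1)=-
t_0: node(0,0) S=72.4100 payoff=0.0000 vs cont=5.0493 → 5.0493 [wait]  ⇒ S*(0)=-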